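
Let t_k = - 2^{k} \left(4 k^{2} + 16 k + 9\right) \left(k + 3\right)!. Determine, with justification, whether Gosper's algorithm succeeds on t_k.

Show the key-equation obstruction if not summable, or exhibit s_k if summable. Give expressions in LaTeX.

Yes. s_k = - 2^{k} \left(2 k - 1\right) \left(k + 3\right)!.

Step 1: r(k) = 2*(4*k**3 + 40*k**2 + 125*k + 116)/(4*k**2 + 16*k + 9).
So A=2*k + 8 and B=1, with C=k**2 + 4*k + 9/4.
Set up (2*k + 8)·f(k+1) − (1)·f(k) − (k**2 + 4*k + 9/4) = 0.
Degrees (1,0,2) ⇒ d ≤ 1.
Solving with deg f ≤ 1: f(k) = (2*k - 1)/4.
Then R = B(k−1)f/C = (2*k - 1)/(4*k**2 + 16*k + 9), so s_k = R(k)·t_k = -2**k*(2*k - 1)*factorial(k + 3).
Δs = -2**k*(4*k**2 + 16*k + 9)*factorial(k + 3), as required.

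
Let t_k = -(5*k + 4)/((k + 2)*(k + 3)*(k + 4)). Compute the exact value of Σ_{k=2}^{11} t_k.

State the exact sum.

Σ = -223/420

Step 1: r(k) = (k + 2)*(5*k + 9)/((k + 5)*(5*k + 4)).
Normal form (A,B,C) = (k + 2, k + 5, k + 4/5).
Solve (k + 2)·f(k+1) − (k + 4)·f(k) = k + 4/5.
From deg A=1, deg B=1, deg C=1: d=2.
Solving with deg f ≤ 2: f(k) = k*(7*k + 5)/30.
Get s_k = R·t_k = k*(-7*k - 5)/(6*(k + 2)*(k + 3)) with R(k) = B(k−1)f(k)/C(k) = k*(k + 4)*(7*k + 5)/(6*(5*k + 4)).
s_(k+1) − s_k = (-5*k - 4)/(k**3 + 9*k**2 + 26*k + 24) = t_k.
Evaluate s at k=12 and k=2: -89/105 and -19/60; difference -223/420.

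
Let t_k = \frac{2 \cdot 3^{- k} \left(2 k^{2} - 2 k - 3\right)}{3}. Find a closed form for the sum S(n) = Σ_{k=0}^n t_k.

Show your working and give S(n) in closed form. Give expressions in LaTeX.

Compute t_(k+1)/t_k: get (2*k**2 + 2*k - 3)/(3*(2*k**2 - 2*k - 3)).
Gosper form: A/B · C(k+1)/C(k) with A=1/3, B=1, C=k**2 - k - 3/2.
Solve (1/3)·f(k+1) − (1)·f(k) = k**2 - k - 3/2.
From deg A=0, deg B=0, deg C=2: d=2.
Match coefficients ⇒ f(k) = -3*(k - 1)*(k + 1)/2.
Get s_k = R·t_k = 2*(1 - k**2)/3**k with R(k) = B(k−1)f(k)/C(k) = -3*(k - 1)*(k + 1)/(2*k**2 - 2*k - 3).
Verify: 2*(2*k**2 - 2*k - 3)/(3*3**k) matches t_k.
Evaluate: s_(n+1) = 2*3**(-n - 1)*n*(-n - 2); subtract s_(0) = 2 ⇒ S(n) = 2*(-3*3**n - n**2 - 2*n)/(3*3**n).

S(n) = \frac{2 \cdot 3^{- n} \left(- 3 \cdot 3^{n} - n^{2} - 2 n\right)}{3}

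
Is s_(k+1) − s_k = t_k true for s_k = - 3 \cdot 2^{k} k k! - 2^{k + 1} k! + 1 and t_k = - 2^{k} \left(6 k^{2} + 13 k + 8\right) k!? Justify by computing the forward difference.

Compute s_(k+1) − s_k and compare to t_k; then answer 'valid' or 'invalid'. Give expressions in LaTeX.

s_(k+1) = -6*2**k*k**2*factorial(k) - 16*2**k*k*factorial(k) - 10*2**k*factorial(k) + 1
s_(k+1) − s_k = -2**k*(6*k**2 + 13*k + 8)*factorial(k)
(s_(k+1) − s_k) − t_k = 0

Valid: the claim telescopes to t_k.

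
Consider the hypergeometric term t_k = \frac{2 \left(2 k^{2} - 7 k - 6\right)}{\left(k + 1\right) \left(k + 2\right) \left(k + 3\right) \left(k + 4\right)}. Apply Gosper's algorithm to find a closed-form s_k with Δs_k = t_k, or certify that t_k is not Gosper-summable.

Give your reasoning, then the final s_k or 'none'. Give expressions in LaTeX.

The ratio is (k + 1)*(7*k - 2*(k + 1)**2 + 13)/((k + 5)*(-2*k**2 + 7*k + 6)).
Take A(k)=k + 1, B(k)=k + 5, C(k)=k**2 - 7*k/2 - 3.
Need (k + 1)·f(k+1) − (k + 4)·f(k) = k**2 - 7*k/2 - 3.
From deg A=1, deg B=1, deg C=2: d=3.
A polynomial solution: f(k) = -k*(k**2 + 14*k + 9)/8.
Get s_k = R·t_k = k*(-k**2 - 14*k - 9)/(2*(k + 1)*(k + 2)*(k + 3)) with R(k) = B(k−1)f(k)/C(k) = -k*(k + 4)*(k**2 + 14*k + 9)/(4*(2*k**2 - 7*k - 6)).
Verify: 2*(2*k**2 - 7*k - 6)/(k**4 + 10*k**3 + 35*k**2 + 50*k + 24) matches t_k.

s_k = \frac{k \left(- k^{2} - 14 k - 9\right)}{2 \left(k + 1\right) \left(k + 2\right) \left(k + 3\right)}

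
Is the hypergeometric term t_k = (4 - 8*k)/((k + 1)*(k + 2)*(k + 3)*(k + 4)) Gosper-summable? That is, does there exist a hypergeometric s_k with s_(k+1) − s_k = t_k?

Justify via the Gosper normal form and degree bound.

Yes. s_k = 4*k/((k + 1)*(k + 2)*(k + 3)).

t_(k+1)/t_k = (k + 1)*(2*k + 1)/((k + 5)*(2*k - 1)).
A = k + 1, B = k + 5, C = k - 1/2.
Key eq: (k + 1)·f(k+1) = (k + 4)·f(k) + (k - 1/2).
Bound: deg f ≤ 3.
Coefficient equations give f(k) = -k/2.
Certificate R = B(k−1)f/C = -k*(k + 4)/(2*k - 1) gives s_k = 4*k/((k + 1)*(k + 2)*(k + 3)).
s_(k+1) − s_k = 4*(1 - 2*k)/(k**4 + 10*k**3 + 35*k**2 + 50*k + 24) = t_k.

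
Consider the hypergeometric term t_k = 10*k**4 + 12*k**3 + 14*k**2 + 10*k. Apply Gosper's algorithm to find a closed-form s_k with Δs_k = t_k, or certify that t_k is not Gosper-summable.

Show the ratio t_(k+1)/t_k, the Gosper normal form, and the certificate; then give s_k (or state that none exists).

The ratio is (5*k**4 + 26*k**3 + 55*k**2 + 57*k + 23)/(k*(5*k**3 + 6*k**2 + 7*k + 5)).
Take A(k)=1, B(k)=1, C(k)=k**4 + 6*k**3/5 + 7*k**2/5 + k.
Set up (1)·f(k+1) − (1)·f(k) − (k**4 + 6*k**3/5 + 7*k**2/5 + k) = 0.
d = 5 from the (0,0,4) case.
Match coefficients ⇒ f(k) = k*(k - 1)*(2*k**3 + 2*k + 3)/10.
Certificate R = B(k−1)f/C = (k - 1)*(2*k**3 + 2*k + 3)/(2*(5*k**3 + 6*k**2 + 7*k + 5)) gives s_k = k*(2*k**4 - 2*k**3 + 2*k**2 + k - 3).
s_(k+1) − s_k = 2*k*(5*k**3 + 6*k**2 + 7*k + 5) = t_k.

s_k = k*(2*k**4 - 2*k**3 + 2*k**2 + k - 3)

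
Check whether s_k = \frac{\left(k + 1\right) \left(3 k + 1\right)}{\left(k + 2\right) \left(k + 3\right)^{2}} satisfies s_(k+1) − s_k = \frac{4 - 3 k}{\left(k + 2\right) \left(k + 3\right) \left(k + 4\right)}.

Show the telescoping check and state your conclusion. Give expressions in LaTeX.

s_(k+1) = (k + 2)*(3*k + 4)/((k + 3)*(k + 4)**2)
s_(k+1) − s_k = (-3*k**3 - 5*k**2 + 28*k + 32)/(k**5 + 16*k**4 + 101*k**3 + 314*k**2 + 480*k + 288)
(s_(k+1) − s_k) − t_k = 4*(3*k**2 + 9*k - 4)/(k**5 + 16*k**4 + 101*k**3 + 314*k**2 + 480*k + 288)

Invalid: residual \frac{4 \left(3 k^{2} + 9 k - 4\right)}{k^{5} + 16 k^{4} + 101 k^{3} + 314 k^{2} + 480 k + 288} ≠ 0.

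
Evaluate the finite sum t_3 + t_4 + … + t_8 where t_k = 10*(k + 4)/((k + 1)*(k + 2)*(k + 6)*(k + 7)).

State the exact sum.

Step 1: r(k) = (k + 1)*(k + 5)*(k + 6)/((k + 3)*(k + 4)*(k + 8)).
Gosper form: A/B · C(k+1)/C(k) with A=k + 1, B=k + 8, C=k**4 + 16*k**3 + 95*k**2 + 248*k + 240.
Key eq: (k + 1)·f(k+1) = (k + 7)·f(k) + (k**4 + 16*k**3 + 95*k**2 + 248*k + 240).
Degrees (1,1,4) ⇒ d ≤ 6.
Coefficient equations give f(k) = k*(k + 2)*(k + 3)*(k + 4)*(k + 5)*(k + 7)/12.
Get s_k = R·t_k = 5*k*(k + 7)/(6*(k**2 + 7*k + 6)) with R(k) = B(k−1)f(k)/C(k) = k*(k + 2)*(k + 7)**2/(12*(k + 4)).
Δs = 10*(k + 4)/(k**4 + 16*k**3 + 83*k**2 + 152*k + 84), as required.
Evaluate s at k=9 and k=3: 4/5 and 25/36; difference 19/180.

Σ = 19/180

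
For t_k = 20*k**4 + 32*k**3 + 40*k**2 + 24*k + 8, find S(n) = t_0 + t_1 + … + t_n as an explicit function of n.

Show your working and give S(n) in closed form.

S(n) = 4*n**5 + 18*n**4 + 36*n**3 + 40*n**2 + 26*n + 8

r(k) = (5*k**4 + 28*k**3 + 64*k**2 + 70*k + 31)/(5*k**4 + 8*k**3 + 10*k**2 + 6*k + 2) after simplifying.
Take A(k)=1, B(k)=1, C(k)=k**4 + 8*k**3/5 + 2*k**2 + 6*k/5 + 2/5.
Solve (1)·f(k+1) − (1)·f(k) = k**4 + 8*k**3/5 + 2*k**2 + 6*k/5 + 2/5.
d = 5 from the (0,0,4) case.
Solving with deg f ≤ 5: f(k) = k*(k**2 - k + 1)*(2*k**2 + k + 1)/10.
So s_k = (B(k−1)f/C)·t_k = (k*(k**2 - k + 1)*(2*k**2 + k + 1)/(2*(5*k**4 + 8*k**3 + 10*k**2 + 6*k + 2)))·t_k = 2*k*(2*k**4 - k**3 + 2*k**2 + 1).
Δs = 20*k**4 + 32*k**3 + 40*k**2 + 24*k + 8, as required.
Telescope: S(n) = s_(n+1) − s_(0) = 4*n**5 + 18*n**4 + 36*n**3 + 40*n**2 + 26*n + 8 − (0) = 4*n**5 + 18*n**4 + 36*n**3 + 40*n**2 + 26*n + 8.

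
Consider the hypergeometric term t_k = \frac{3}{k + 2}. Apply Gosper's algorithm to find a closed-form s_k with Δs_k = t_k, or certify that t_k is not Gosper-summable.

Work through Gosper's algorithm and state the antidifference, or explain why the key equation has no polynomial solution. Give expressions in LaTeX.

Ratio r(k) = (k + 2)/(k + 3).
A = k + 2, B = k + 3, C = 1.
Key eq: (k + 2)·f(k+1) = (k + 2)·f(k) + (1).
Degrees (1,1,0) ⇒ d ≤ 0.
Put f(k) = c0: A·f(k+1) − B(k−1)·f(k) − C = -1; need -1 = 0 — inconsistent ⇒ no f, not summable.

none (Gosper's algorithm certifies no s_k)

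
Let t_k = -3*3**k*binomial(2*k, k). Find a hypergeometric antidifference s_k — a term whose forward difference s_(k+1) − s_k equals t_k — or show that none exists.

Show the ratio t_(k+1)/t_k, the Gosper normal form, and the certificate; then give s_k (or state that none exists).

none (Gosper's algorithm certifies no s_k)

Step 1: r(k) = 6*(2*k + 1)/(k + 1).
Gosper form: A/B · C(k+1)/C(k) with A=12*k + 6, B=k + 1, C=1.
Key eq: (12*k + 6)·f(k+1) = (k)·f(k) + (1).
d = -1 from the (1,1,0) case.
Bound -1 < 0, so the key equation has no polynomial solution.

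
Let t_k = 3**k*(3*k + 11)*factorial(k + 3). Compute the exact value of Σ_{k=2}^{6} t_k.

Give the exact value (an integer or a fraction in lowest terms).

Step 1: r(k) = 3*(k + 4)*(3*k + 14)/(3*k + 11).
Normal form (A,B,C) = (3*k + 12, 1, k + 11/3).
Solve (3*k + 12)·f(k+1) − (1)·f(k) = k + 11/3.
d = 0 from the (1,0,1) case.
Coefficient equations give f(k) = 1/3.
So s_k = (B(k−1)f/C)·t_k = (1/(3*k + 11))·t_k = 3**k*factorial(k + 3).
Δs = 3**k*(3*k + 11)*factorial(k + 3), as required.
Evaluate s at k=7 and k=2: 7936185600 and 1080; difference 7936184520.

Σ = 7936184520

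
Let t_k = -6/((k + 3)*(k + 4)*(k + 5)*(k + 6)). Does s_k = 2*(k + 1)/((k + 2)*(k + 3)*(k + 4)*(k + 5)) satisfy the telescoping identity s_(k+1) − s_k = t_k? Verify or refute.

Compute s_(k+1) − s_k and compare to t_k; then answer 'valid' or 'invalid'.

Invalid: residual 8/(k**5 + 20*k**4 + 155*k**3 + 580*k**2 + 1044*k + 720) ≠ 0.

s_(k+1) = 2*(k + 2)/((k + 3)*(k + 4)*(k + 5)*(k + 6))
s_(k+1) − s_k = 2*(-3*k - 2)/(k**5 + 20*k**4 + 155*k**3 + 580*k**2 + 1044*k + 720)
(s_(k+1) − s_k) − t_k = 8/(k**5 + 20*k**4 + 155*k**3 + 580*k**2 + 1044*k + 720)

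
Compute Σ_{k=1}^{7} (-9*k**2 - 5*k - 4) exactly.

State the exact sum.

Σ = -1428

Ratio r(k) = (9*k**2 + 23*k + 18)/(9*k**2 + 5*k + 4).
Factor: A=1; B=1; C=k**2 + 5*k/9 + 4/9.
Set up (1)·f(k+1) − (1)·f(k) − (k**2 + 5*k/9 + 4/9) = 0.
deg f ≤ 3 (via 0,0,2).
Coefficient equations give f(k) = k*(3*k**2 - 2*k + 3)/9.
Get s_k = R·t_k = k*(-3*k**2 + 2*k - 3) with R(k) = B(k−1)f(k)/C(k) = k*(3*k**2 - 2*k + 3)/(9*k**2 + 5*k + 4).
Δs = -9*k**2 - 5*k - 4, as required.
Sum = s_(8) − s_(1); s_(8) = -1432, s_(1) = -4 ⇒ -1428.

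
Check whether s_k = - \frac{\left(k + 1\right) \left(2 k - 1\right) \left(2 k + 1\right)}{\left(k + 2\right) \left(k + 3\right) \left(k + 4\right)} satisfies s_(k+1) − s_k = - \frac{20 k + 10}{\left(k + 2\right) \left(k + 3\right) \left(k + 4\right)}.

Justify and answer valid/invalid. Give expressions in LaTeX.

Invalid: residual \frac{3 \left(- 4 k^{2} + 20 k + 11\right)}{k^{4} + 14 k^{3} + 71 k^{2} + 154 k + 120} ≠ 0.

s_(k+1) = -(k + 2)*(2*k + 1)*(2*k + 3)/((k + 3)*(k + 4)*(k + 5))
s_(k+1) − s_k = (-32*k**2 - 50*k - 17)/(k**4 + 14*k**3 + 71*k**2 + 154*k + 120)
(s_(k+1) − s_k) − t_k = 3*(-4*k**2 + 20*k + 11)/(k**4 + 14*k**3 + 71*k**2 + 154*k + 120)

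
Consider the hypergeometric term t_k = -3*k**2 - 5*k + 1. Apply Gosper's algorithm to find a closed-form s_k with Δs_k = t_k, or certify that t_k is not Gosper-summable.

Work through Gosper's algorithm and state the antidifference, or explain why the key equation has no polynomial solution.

Compute t_(k+1)/t_k: get (3*k**2 + 11*k + 7)/(3*k**2 + 5*k - 1).
So A=1 and B=1, with C=k**2 + 5*k/3 - 1/3.
Solve (1)·f(k+1) − (1)·f(k) = k**2 + 5*k/3 - 1/3.
deg f ≤ 3 (via 0,0,2).
Solve for f: f(k) = k*(k**2 + k - 3)/3 (degree 3 ≤ 3).
So s_k = (B(k−1)f/C)·t_k = (k*(k**2 + k - 3)/(3*k**2 + 5*k - 1))·t_k = k*(-k**2 - k + 3).
Check: Δs_k = -3*k**2 - 5*k + 1. ✓

s_k = k*(-k**2 - k + 3)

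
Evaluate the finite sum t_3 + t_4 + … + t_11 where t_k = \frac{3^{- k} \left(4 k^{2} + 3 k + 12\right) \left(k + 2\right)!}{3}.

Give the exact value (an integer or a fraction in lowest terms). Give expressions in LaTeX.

Σ = 16861537880/2187

Compute t_(k+1)/t_k: get (k + 3)*(3*k + 4*(k + 1)**2 + 15)/(3*(4*k**2 + 3*k + 12)).
A = k/3 + 1, B = 1, C = k**2 + 3*k/4 + 3.
Need (k/3 + 1)·f(k+1) − (1)·f(k) = k**2 + 3*k/4 + 3.
Degrees (1,0,2) ⇒ d ≤ 1.
Solve for f: f(k) = 3*(4*k - 1)/4 (degree 1 ≤ 1).
R(k) = B(k−1)·f(k)/C(k) = 3*(4*k - 1)/(4*k**2 + 3*k + 12); s_k = R·t_k = (4*k - 1)*factorial(k + 2)/3**k.
s_(k+1) − s_k = (4*k**2 + 3*k + 12)*factorial(k + 2)/(3*3**k) = t_k.
Evaluate s at k=12 and k=3: 16861644800/2187 and 440/9; difference 16861537880/2187.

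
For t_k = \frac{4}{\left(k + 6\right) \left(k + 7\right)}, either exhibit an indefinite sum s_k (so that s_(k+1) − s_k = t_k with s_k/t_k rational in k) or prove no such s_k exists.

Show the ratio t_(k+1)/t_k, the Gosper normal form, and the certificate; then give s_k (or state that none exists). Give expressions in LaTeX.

s_k = \frac{2 k}{3 \left(k + 6\right)}

r(k) = (k + 6)/(k + 8) after simplifying.
A = k + 6, B = k + 8, C = 1.
f must satisfy (k + 6)·f(k+1) − (k + 7)·f(k) = 1.
Bound: deg f ≤ 1.
A polynomial solution: f(k) = k/6.
Then R = B(k−1)f/C = k*(k + 7)/6, so s_k = R(k)·t_k = 2*k/(3*(k + 6)).
Check: Δs_k = 4/(k**2 + 13*k + 42). ✓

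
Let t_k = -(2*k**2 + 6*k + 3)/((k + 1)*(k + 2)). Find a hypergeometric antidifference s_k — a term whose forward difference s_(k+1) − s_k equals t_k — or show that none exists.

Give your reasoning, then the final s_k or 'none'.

s_k = k*(-2*k - 1)/(k + 1)

Step 1: r(k) = (k + 1)*(6*k + 2*(k + 1)**2 + 9)/((k + 3)*(2*k**2 + 6*k + 3)).
So A=k + 1 and B=k + 3, with C=k**2 + 3*k + 3/2.
Solve (k + 1)·f(k+1) − (k + 2)·f(k) = k**2 + 3*k + 3/2.
d = 2 from the (1,1,2) case.
Solve for f: f(k) = k*(2*k + 1)/2 (degree 2 ≤ 2).
So s_k = (B(k−1)f/C)·t_k = (k*(k + 2)*(2*k + 1)/(2*k**2 + 6*k + 3))·t_k = k*(-2*k - 1)/(k + 1).
Verify: (-2*k**2 - 6*k - 3)/(k**2 + 3*k + 2) matches t_k.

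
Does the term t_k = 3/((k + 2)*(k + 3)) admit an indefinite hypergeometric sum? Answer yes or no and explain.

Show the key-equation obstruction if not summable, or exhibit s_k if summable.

Yes. s_k = 3*k/(2*(k + 2)).

r(k) = (k + 2)/(k + 4) after simplifying.
So A=k + 2 and B=k + 4, with C=1.
f must satisfy (k + 2)·f(k+1) − (k + 3)·f(k) = 1.
Degrees (1,1,0) ⇒ d ≤ 1.
Match coefficients ⇒ f(k) = k/2.
So s_k = (B(k−1)f/C)·t_k = (k*(k + 3)/2)·t_k = 3*k/(2*(k + 2)).
Verify: 3/(k**2 + 5*k + 6) matches t_k.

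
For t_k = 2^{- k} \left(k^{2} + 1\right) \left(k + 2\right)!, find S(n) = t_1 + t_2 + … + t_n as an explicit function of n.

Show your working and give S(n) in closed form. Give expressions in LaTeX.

Compute t_(k+1)/t_k: get (k + 3)*((k + 1)**2 + 1)/(2*(k**2 + 1)).
So A=k/2 + 3/2 and B=1, with C=k**2 + 1.
Set up (k/2 + 3/2)·f(k+1) − (1)·f(k) − (k**2 + 1) = 0.
From deg A=1, deg B=0, deg C=2: d=1.
Coefficient equations give f(k) = 2*(k - 2).
Get s_k = R·t_k = 2**(1 - k)*(k - 2)*factorial(k + 2) with R(k) = B(k−1)f(k)/C(k) = 2*(k - 2)/(k**2 + 1).
Δs = (k**2 + 1)*factorial(k + 2)/2**k, as required.
Evaluate: s_(n+1) = (n - 1)*factorial(n + 3)/2**n; subtract s_(1) = -6 ⇒ S(n) = 6 + n*factorial(n + 3)/2**n - factorial(n + 3)/2**n.

S(n) = 6 + 2^{- n} n \left(n + 3\right)! - 2^{- n} \left(n + 3\right)!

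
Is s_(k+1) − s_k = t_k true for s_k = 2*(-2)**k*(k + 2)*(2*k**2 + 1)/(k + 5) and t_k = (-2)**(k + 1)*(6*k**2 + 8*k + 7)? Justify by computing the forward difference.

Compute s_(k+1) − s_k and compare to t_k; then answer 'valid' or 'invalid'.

Invalid: residual 6*(-2)**k*(6*k**3 + 40*k**2 + 47*k + 36)/(k**2 + 11*k + 30) ≠ 0.

s_(k+1) = -(-2)**(k + 2)*(k + 3)*(2*(k + 1)**2 + 1)/(k + 6)
s_(k+1) − s_k = (-2)**(k + 1)*(6*k**4 + 56*k**3 + 155*k**2 + 176*k + 102)/(k**2 + 11*k + 30)
(s_(k+1) − s_k) − t_k = 6*(-2)**k*(6*k**3 + 40*k**2 + 47*k + 36)/(k**2 + 11*k + 30)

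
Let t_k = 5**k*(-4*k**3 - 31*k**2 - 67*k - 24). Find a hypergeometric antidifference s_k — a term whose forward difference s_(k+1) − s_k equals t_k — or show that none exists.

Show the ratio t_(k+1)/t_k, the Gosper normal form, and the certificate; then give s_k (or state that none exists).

s_k = 5**k*(-k**3 - 4*k**2 - 3*k + 4)

t_(k+1)/t_k = 5*(4*k**3 + 43*k**2 + 141*k + 126)/(4*k**3 + 31*k**2 + 67*k + 24).
Take A(k)=5, B(k)=1, C(k)=k**3 + 31*k**2/4 + 67*k/4 + 6.
Set up (5)·f(k+1) − (1)·f(k) − (k**3 + 31*k**2/4 + 67*k/4 + 6) = 0.
From deg A=0, deg B=0, deg C=3: d=3.
Solve for f: f(k) = (k**3 + 4*k**2 + 3*k - 4)/4 (degree 3 ≤ 3).
So s_k = (B(k−1)f/C)·t_k = ((k**3 + 4*k**2 + 3*k - 4)/(4*k**3 + 31*k**2 + 67*k + 24))·t_k = 5**k*(-k**3 - 4*k**2 - 3*k + 4).
Check: Δs_k = 5**k*(-4*k**3 - 31*k**2 - 67*k - 24). ✓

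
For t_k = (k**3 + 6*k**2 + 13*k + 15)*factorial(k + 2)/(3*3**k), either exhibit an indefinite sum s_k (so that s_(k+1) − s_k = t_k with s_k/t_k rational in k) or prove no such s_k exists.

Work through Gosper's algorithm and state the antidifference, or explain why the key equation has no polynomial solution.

s_k = (k**2 + 4*k + 2)*factorial(k + 2)/3**k

Step 1: r(k) = (k**4 + 12*k**3 + 55*k**2 + 119*k + 105)/(3*(k**3 + 6*k**2 + 13*k + 15)).
Gosper form: A/B · C(k+1)/C(k) with A=k/3 + 1, B=1, C=k**3 + 6*k**2 + 13*k + 15.
f must satisfy (k/3 + 1)·f(k+1) − (1)·f(k) = k**3 + 6*k**2 + 13*k + 15.
d = 2 from the (1,0,3) case.
Match coefficients ⇒ f(k) = 3*(k**2 + 4*k + 2).
Get s_k = R·t_k = (k**2 + 4*k + 2)*factorial(k + 2)/3**k with R(k) = B(k−1)f(k)/C(k) = 3*(k**2 + 4*k + 2)/(k**3 + 6*k**2 + 13*k + 15).
Check: Δs_k = (k**3 + 6*k**2 + 13*k + 15)*factorial(k + 2)/(3*3**k). ✓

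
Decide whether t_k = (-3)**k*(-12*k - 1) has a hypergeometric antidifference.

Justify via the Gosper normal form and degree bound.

t_(k+1)/t_k = 3*(-12*k - 13)/(12*k + 1).
Take A(k)=-3, B(k)=1, C(k)=k + 1/12.
Key eq: (-3)·f(k+1) = (1)·f(k) + (k + 1/12).
From deg A=0, deg B=0, deg C=1: d=1.
Match coefficients ⇒ f(k) = -(3*k - 2)/12.
So s_k = (B(k−1)f/C)·t_k = (-(3*k - 2)/(12*k + 1))·t_k = (-3)**k*(3*k - 2).
Check: Δs_k = (-3)**k*(-12*k - 1). ✓

Yes. s_k = (-3)**k*(3*k - 2).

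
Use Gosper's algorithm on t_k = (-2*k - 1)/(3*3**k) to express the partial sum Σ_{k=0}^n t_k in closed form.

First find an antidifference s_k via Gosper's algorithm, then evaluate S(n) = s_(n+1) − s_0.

S(n) = 3**(-n - 1)*(-3**(n + 1) + n + 2)

Ratio r(k) = (2*k + 3)/(3*(2*k + 1)).
A = 1/3, B = 1, C = k + 1/2.
Solve (1/3)·f(k+1) − (1)·f(k) = k + 1/2.
Degrees (0,0,1) ⇒ d ≤ 1.
Solve for f: f(k) = -3*(k + 1)/2 (degree 1 ≤ 1).
So s_k = (B(k−1)f/C)·t_k = (-3*(k + 1)/(2*k + 1))·t_k = (k + 1)/3**k.
Verify: (-2*k - 1)/(3*3**k) matches t_k.
Σ_(k=0)^n t_k = s_(n+1) − s_(0) = (3**(-n - 1)*(n + 2)) − (1), i.e. 3**(-n - 1)*(-3**(n + 1) + n + 2).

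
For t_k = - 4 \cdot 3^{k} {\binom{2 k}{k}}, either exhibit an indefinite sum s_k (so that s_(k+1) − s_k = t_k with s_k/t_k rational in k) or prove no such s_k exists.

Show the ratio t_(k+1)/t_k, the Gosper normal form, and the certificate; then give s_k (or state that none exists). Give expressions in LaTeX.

no hypergeometric antidifference exists

Compute t_(k+1)/t_k: get 6*(2*k + 1)/(k + 1).
Take A(k)=12*k + 6, B(k)=k + 1, C(k)=1.
Key eq: (12*k + 6)·f(k+1) = (k)·f(k) + (1).
Degrees (1,1,0) ⇒ d ≤ -1.
deg f ≤ -1 is impossible — no certificate.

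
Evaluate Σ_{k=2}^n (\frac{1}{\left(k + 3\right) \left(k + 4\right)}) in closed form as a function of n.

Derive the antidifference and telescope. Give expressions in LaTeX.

The ratio is (k + 3)/(k + 5).
Take A(k)=k + 3, B(k)=k + 5, C(k)=1.
Key eq: (k + 3)·f(k+1) = (k + 4)·f(k) + (1).
From deg A=1, deg B=1, deg C=0: d=1.
A polynomial solution: f(k) = k/3.
Get s_k = R·t_k = k/(3*(k + 3)) with R(k) = B(k−1)f(k)/C(k) = k*(k + 4)/3.
s_(k+1) − s_k = 1/(k**2 + 7*k + 12) = t_k.
Telescope: S(n) = s_(n+1) − s_(2) = (n + 1)/(3*(n + 4)) − (2/15) = (n - 1)/(5*(n + 4)).

S(n) = \frac{n - 1}{5 \left(n + 4\right)}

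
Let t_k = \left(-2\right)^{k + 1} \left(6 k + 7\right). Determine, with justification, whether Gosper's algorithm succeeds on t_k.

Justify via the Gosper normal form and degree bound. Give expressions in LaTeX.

The ratio is 2*(-6*k - 13)/(6*k + 7).
A = -2, B = 1, C = k + 7/6.
Key eq: (-2)·f(k+1) = (1)·f(k) + (k + 7/6).
Degrees (0,0,1) ⇒ d ≤ 1.
Coefficient equations give f(k) = -(2*k + 1)/6.
So s_k = (B(k−1)f/C)·t_k = (-(2*k + 1)/(6*k + 7))·t_k = 2*(-2)**k*(2*k + 1).
Δs = (-2)**(k + 1)*(6*k + 7), as required.

Yes. s_k = 2 \left(-2\right)^{k} \left(2 k + 1\right).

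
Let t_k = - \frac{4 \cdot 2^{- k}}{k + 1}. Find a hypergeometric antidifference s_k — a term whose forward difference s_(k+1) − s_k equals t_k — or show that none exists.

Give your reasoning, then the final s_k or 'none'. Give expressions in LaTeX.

t_(k+1)/t_k = (k + 1)/(2*(k + 2)).
Gosper form: A/B · C(k+1)/C(k) with A=k/2 + 1/2, B=k + 2, C=1.
Solve (k/2 + 1/2)·f(k+1) − (k + 1)·f(k) = 1.
d = -1 from the (1,1,0) case.
Bound -1 < 0, so the key equation has no polynomial solution.

no hypergeometric antidifference exists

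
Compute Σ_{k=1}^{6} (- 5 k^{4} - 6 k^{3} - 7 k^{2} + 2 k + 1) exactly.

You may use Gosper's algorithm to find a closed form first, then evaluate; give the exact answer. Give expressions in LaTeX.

Σ = -14610

r(k) = (5*k**4 + 26*k**3 + 55*k**2 + 50*k + 15)/(5*k**4 + 6*k**3 + 7*k**2 - 2*k - 1) after simplifying.
Factor: A=1; B=1; C=k**4 + 6*k**3/5 + 7*k**2/5 - 2*k/5 - 1/5.
Need (1)·f(k+1) − (1)·f(k) = k**4 + 6*k**3/5 + 7*k**2/5 - 2*k/5 - 1/5.
Bound: deg f ≤ 5.
A polynomial solution: f(k) = k*(k**4 - k**3 + k**2 - 3*k + 1)/5.
Certificate R = B(k−1)f/C = k*(k**4 - k**3 + k**2 - 3*k + 1)/(5*k**4 + 6*k**3 + 7*k**2 - 2*k - 1) gives s_k = k*(-k**4 + k**3 - k**2 + 3*k - 1).
Check: Δs_k = -5*k**4 - 6*k**3 - 7*k**2 + 2*k + 1. ✓
Sum = s_(7) − s_(1); s_(7) = -14609, s_(1) = 1 ⇒ -14610.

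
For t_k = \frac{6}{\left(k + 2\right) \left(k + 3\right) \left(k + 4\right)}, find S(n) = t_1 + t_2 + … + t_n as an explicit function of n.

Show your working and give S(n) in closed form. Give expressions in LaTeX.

t_(k+1)/t_k = (k + 2)/(k + 5).
Take A(k)=k + 2, B(k)=k + 5, C(k)=1.
f must satisfy (k + 2)·f(k+1) − (k + 4)·f(k) = 1.
d = 2 from the (1,1,0) case.
Coefficient equations give f(k) = k*(k + 5)/12.
Get s_k = R·t_k = k*(k + 5)/(2*(k + 2)*(k + 3)) with R(k) = B(k−1)f(k)/C(k) = k*(k + 4)*(k + 5)/12.
Δs = 6/(k**3 + 9*k**2 + 26*k + 24), as required.
Evaluate: s_(n+1) = (n**2 + 7*n + 6)/(2*(n**2 + 7*n + 12)); subtract s_(1) = 1/4 ⇒ S(n) = n*(n + 7)/(4*(n**2 + 7*n + 12)).

S(n) = \frac{n \left(n + 7\right)}{4 \left(n^{2} + 7 n + 12\right)}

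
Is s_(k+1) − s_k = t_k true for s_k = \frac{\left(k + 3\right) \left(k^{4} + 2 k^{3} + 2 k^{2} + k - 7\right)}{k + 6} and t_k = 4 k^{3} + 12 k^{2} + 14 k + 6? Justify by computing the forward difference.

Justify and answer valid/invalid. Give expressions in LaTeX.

Invalid: residual \frac{3 \left(- 3 k^{4} - 34 k^{3} - 84 k^{2} - 89 k - 43\right)}{k^{2} + 13 k + 42} ≠ 0.

s_(k+1) = (k**5 + 10*k**4 + 38*k**3 + 71*k**2 + 59*k - 4)/(k + 7)
s_(k+1) − s_k = (4*k**5 + 55*k**4 + 236*k**3 + 440*k**2 + 399*k + 123)/(k**2 + 13*k + 42)
(s_(k+1) − s_k) − t_k = 3*(-3*k**4 - 34*k**3 - 84*k**2 - 89*k - 43)/(k**2 + 13*k + 42)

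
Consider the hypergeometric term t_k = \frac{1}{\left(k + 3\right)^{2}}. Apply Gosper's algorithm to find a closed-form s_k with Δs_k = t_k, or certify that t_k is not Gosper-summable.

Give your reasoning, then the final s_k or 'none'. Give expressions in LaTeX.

Ratio r(k) = (k + 3)**2/(k + 4)**2.
So A=k**2 + 6*k + 9 and B=k**2 + 8*k + 16, with C=1.
Set up (k**2 + 6*k + 9)·f(k+1) − (k**2 + 6*k + 9)·f(k) − (1) = 0.
Degrees (2,2,0) ⇒ d ≤ 0.
f = c0 ⇒ A·f(k+1) − B(k−1)·f(k) − C = -1. The system {-1 = 0} is inconsistent; no antidifference.

none (Gosper's algorithm certifies no s_k)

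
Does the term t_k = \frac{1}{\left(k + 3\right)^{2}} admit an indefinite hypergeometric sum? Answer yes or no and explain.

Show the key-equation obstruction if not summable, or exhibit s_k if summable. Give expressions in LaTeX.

No — t_k has no hypergeometric antidifference.

Compute t_(k+1)/t_k: get (k + 3)**2/(k + 4)**2.
Gosper form: A/B · C(k+1)/C(k) with A=k**2 + 6*k + 9, B=k**2 + 8*k + 16, C=1.
Key eq: (k**2 + 6*k + 9)·f(k+1) = (k**2 + 6*k + 9)·f(k) + (1).
Bound: deg f ≤ 0.
f = c0 ⇒ A·f(k+1) − B(k−1)·f(k) − C = -1. The system {-1 = 0} is inconsistent; no antidifference.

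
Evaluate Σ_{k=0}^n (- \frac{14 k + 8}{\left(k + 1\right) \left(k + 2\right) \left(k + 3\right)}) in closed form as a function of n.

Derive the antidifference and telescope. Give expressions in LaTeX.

t_(k+1)/t_k = (k + 1)*(7*k + 11)/((k + 4)*(7*k + 4)).
A = k + 1, B = k + 4, C = k + 4/7.
f must satisfy (k + 1)·f(k+1) − (k + 3)·f(k) = k + 4/7.
Degrees (1,1,1) ⇒ d ≤ 2.
Match coefficients ⇒ f(k) = k*(11*k + 5)/28.
So s_k = (B(k−1)f/C)·t_k = (k*(k + 3)*(11*k + 5)/(4*(7*k + 4)))·t_k = -k*(11*k + 5)/(2*(k + 1)*(k + 2)).
Δs = 2*(-7*k - 4)/(k**3 + 6*k**2 + 11*k + 6), as required.
Σ_(k=0)^n t_k = s_(n+1) − s_(0) = ((-11*n**2 - 27*n - 16)/(2*(n**2 + 5*n + 6))) − (0), i.e. (-11*n**2 - 27*n - 16)/(2*(n**2 + 5*n + 6)).

S(n) = \frac{- 11 n^{2} - 27 n - 16}{2 \left(n^{2} + 5 n + 6\right)}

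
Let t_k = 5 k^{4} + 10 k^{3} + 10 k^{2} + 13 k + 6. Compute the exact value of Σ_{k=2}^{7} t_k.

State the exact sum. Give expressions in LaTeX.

t_(k+1)/t_k = (5*k**4 + 30*k**3 + 70*k**2 + 83*k + 44)/(5*k**4 + 10*k**3 + 10*k**2 + 13*k + 6).
Take A(k)=1, B(k)=1, C(k)=k**4 + 2*k**3 + 2*k**2 + 13*k/5 + 6/5.
Set up (1)·f(k+1) − (1)·f(k) − (k**4 + 2*k**3 + 2*k**2 + 13*k/5 + 6/5) = 0.
From deg A=0, deg B=0, deg C=4: d=5.
Solving with deg f ≤ 5: f(k) = k*(k**4 + 4*k + 1)/5.
Get s_k = R·t_k = k*(k**4 + 4*k + 1) with R(k) = B(k−1)f(k)/C(k) = k*(k**4 + 4*k + 1)/(5*k**4 + 10*k**3 + 10*k**2 + 13*k + 6).
Δs = 5*k**4 + 10*k**3 + 10*k**2 + 13*k + 6, as required.
Evaluate s at k=8 and k=2: 33032 and 50; difference 32982.

Σ = 32982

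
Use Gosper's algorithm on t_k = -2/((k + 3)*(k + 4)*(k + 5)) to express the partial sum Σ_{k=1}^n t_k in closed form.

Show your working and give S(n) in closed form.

S(n) = n*(-n - 9)/(20*(n**2 + 9*n + 20))

Ratio r(k) = (k + 3)/(k + 6).
Normal form (A,B,C) = (k + 3, k + 6, 1).
Solve (k + 3)·f(k+1) − (k + 5)·f(k) = 1.
deg f ≤ 2 (via 1,1,0).
Coefficient equations give f(k) = k*(k + 7)/24.
R(k) = B(k−1)·f(k)/C(k) = k*(k + 5)*(k + 7)/24; s_k = R·t_k = k*(-k - 7)/(12*(k + 3)*(k + 4)).
Verify: -2/(k**3 + 12*k**2 + 47*k + 60) matches t_k.
Σ_(k=1)^n t_k = s_(n+1) − s_(1) = ((-n**2 - 9*n - 8)/(12*(n**2 + 9*n + 20))) − (-1/30), i.e. n*(-n - 9)/(20*(n**2 + 9*n + 20)).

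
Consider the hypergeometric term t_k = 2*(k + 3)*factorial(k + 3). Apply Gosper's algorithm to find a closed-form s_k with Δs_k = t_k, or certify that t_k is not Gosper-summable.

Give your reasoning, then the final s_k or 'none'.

Compute t_(k+1)/t_k: get (k + 4)**2/(k + 3).
Take A(k)=k + 4, B(k)=1, C(k)=k + 3.
f must satisfy (k + 4)·f(k+1) − (1)·f(k) = k + 3.
deg f ≤ 0 (via 1,0,1).
A polynomial solution: f(k) = 1.
Certificate R = B(k−1)f/C = 1/(k + 3) gives s_k = 2*factorial(k + 3).
Check: Δs_k = 2*(k + 3)*factorial(k + 3). ✓

s_k = 2*factorial(k + 3)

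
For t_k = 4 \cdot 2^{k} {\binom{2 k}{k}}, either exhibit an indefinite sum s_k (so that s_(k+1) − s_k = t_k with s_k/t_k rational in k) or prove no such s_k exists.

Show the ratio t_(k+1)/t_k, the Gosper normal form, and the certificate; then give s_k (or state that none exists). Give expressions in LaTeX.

none — t_k is not Gosper-summable

Ratio r(k) = 4*(2*k + 1)/(k + 1).
Take A(k)=8*k + 4, B(k)=k + 1, C(k)=1.
Set up (8*k + 4)·f(k+1) − (k)·f(k) − (1) = 0.
deg f ≤ -1 (via 1,1,0).
Bound -1 < 0, so the key equation has no polynomial solution.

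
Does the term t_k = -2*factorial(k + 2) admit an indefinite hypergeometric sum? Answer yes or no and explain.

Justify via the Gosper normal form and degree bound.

No — t_k has no hypergeometric antidifference.

r(k) = k + 3 after simplifying.
Take A(k)=k + 3, B(k)=1, C(k)=1.
Solve (k + 3)·f(k+1) − (1)·f(k) = 1.
Degrees (1,0,0) ⇒ d ≤ -1.
deg f ≤ -1 is impossible — no certificate.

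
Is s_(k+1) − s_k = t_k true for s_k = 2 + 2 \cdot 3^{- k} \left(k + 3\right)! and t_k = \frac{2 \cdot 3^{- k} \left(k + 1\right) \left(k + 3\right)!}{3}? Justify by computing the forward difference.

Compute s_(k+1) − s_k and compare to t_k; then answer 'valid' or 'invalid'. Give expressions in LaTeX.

s_(k+1) = 2*3**(-k - 1)*factorial(k + 4) + 2
s_(k+1) − s_k = 2*(k + 1)*factorial(k + 3)/(3*3**k)
(s_(k+1) − s_k) − t_k = 0

Valid: the claim telescopes to t_k.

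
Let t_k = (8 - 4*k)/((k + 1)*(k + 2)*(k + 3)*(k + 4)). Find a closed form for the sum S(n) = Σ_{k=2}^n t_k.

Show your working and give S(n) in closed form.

r(k) = (k - 1)*(k + 1)/((k - 2)*(k + 5)) after simplifying.
Gosper form: A/B · C(k+1)/C(k) with A=k + 1, B=k + 5, C=k - 2.
f must satisfy (k + 1)·f(k+1) − (k + 4)·f(k) = k - 2.
Degrees (1,1,1) ⇒ d ≤ 3.
Coefficient equations give f(k) = -k*(k**2 + 6*k + 17)/12.
So s_k = (B(k−1)f/C)·t_k = (-k*(k + 4)*(k**2 + 6*k + 17)/(12*(k - 2)))·t_k = k*(k**2 + 6*k + 17)/(3*(k + 1)*(k + 2)*(k + 3)).
s_(k+1) − s_k = 4*(2 - k)/(k**4 + 10*k**3 + 35*k**2 + 50*k + 24) = t_k.
Evaluate: s_(n+1) = (n**3 + 9*n**2 + 32*n + 24)/(3*(n**3 + 9*n**2 + 26*n + 24)); subtract s_(2) = 11/30 ⇒ S(n) = (-n**3 - 9*n**2 + 34*n - 24)/(30*(n**3 + 9*n**2 + 26*n + 24)).

S(n) = (-n**3 - 9*n**2 + 34*n - 24)/(30*(n**3 + 9*n**2 + 26*n + 24))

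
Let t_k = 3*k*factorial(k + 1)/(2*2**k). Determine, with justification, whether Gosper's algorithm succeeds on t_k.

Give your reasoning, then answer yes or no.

Yes. s_k = 3*factorial(k + 1)/2**k.

The ratio is (k + 1)*(k + 2)/(2*k).
A = k/2 + 1, B = 1, C = k.
Solve (k/2 + 1)·f(k+1) − (1)·f(k) = k.
d = 0 from the (1,0,1) case.
Solve for f: f(k) = 2 (degree 0 ≤ 0).
Certificate R = B(k−1)f/C = 2/k gives s_k = 3*factorial(k + 1)/2**k.
Check: Δs_k = 3*k*factorial(k + 1)/(2*2**k). ✓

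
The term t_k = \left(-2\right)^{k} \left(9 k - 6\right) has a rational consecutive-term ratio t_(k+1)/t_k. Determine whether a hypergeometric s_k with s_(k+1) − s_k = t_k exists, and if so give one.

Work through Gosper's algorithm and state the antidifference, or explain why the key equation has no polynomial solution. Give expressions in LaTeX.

s_k = \left(-2\right)^{k} \left(4 - 3 k\right)

Ratio r(k) = 2*(-3*k - 1)/(3*k - 2).
Take A(k)=-2, B(k)=1, C(k)=k - 2/3.
Key eq: (-2)·f(k+1) = (1)·f(k) + (k - 2/3).
d = 1 from the (0,0,1) case.
Match coefficients ⇒ f(k) = -(3*k - 4)/9.
R(k) = B(k−1)·f(k)/C(k) = -(3*k - 4)/(3*(3*k - 2)); s_k = R·t_k = (-2)**k*(4 - 3*k).
s_(k+1) − s_k = (-2)**k*(9*k - 6) = t_k.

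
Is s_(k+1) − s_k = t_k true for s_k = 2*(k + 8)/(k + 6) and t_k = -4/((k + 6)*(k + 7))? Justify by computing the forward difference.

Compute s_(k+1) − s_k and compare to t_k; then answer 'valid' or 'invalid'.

valid; difference matches t_k

s_(k+1) = 2*(k + 9)/(k + 7)
s_(k+1) − s_k = -4/(k**2 + 13*k + 42)
(s_(k+1) − s_k) − t_k = 0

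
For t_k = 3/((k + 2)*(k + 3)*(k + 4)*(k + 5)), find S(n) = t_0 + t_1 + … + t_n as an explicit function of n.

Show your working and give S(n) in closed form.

S(n) = (n**3 + 12*n**2 + 47*n + 36)/(24*(n**3 + 12*n**2 + 47*n + 60))

Step 1: r(k) = (k + 2)/(k + 6).
A = k + 2, B = k + 6, C = 1.
Need (k + 2)·f(k+1) − (k + 5)·f(k) = 1.
deg f ≤ 3 (via 1,1,0).
Match coefficients ⇒ f(k) = k*(k**2 + 9*k + 26)/72.
Certificate R = B(k−1)f/C = k*(k + 5)*(k**2 + 9*k + 26)/72 gives s_k = k*(k**2 + 9*k + 26)/(24*(k + 2)*(k + 3)*(k + 4)).
Check: Δs_k = 3/(k**4 + 14*k**3 + 71*k**2 + 154*k + 120). ✓
Σ_(k=0)^n t_k = s_(n+1) − s_(0) = ((n**3 + 12*n**2 + 47*n + 36)/(24*(n**3 + 12*n**2 + 47*n + 60))) − (0), i.e. (n**3 + 12*n**2 + 47*n + 36)/(24*(n**3 + 12*n**2 + 47*n + 60)).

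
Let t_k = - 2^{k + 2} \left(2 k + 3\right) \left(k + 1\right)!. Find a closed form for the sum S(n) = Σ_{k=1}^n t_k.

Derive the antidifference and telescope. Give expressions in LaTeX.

r(k) = 2*(k + 2)*(2*k + 5)/(2*k + 3) after simplifying.
Take A(k)=2*k + 4, B(k)=1, C(k)=k + 3/2.
f must satisfy (2*k + 4)·f(k+1) − (1)·f(k) = k + 3/2.
d = 0 from the (1,0,1) case.
A polynomial solution: f(k) = 1/2.
Get s_k = R·t_k = -2**(k + 2)*factorial(k + 1) with R(k) = B(k−1)f(k)/C(k) = 1/(2*k + 3).
s_(k+1) − s_k = -2**(k + 2)*(2*k + 3)*factorial(k + 1) = t_k.
Telescope: S(n) = s_(n+1) − s_(1) = -2**(n + 3)*factorial(n + 2) − (-16) = -8*2**n*factorial(n + 2) + 16.

S(n) = - 8 \cdot 2^{n} \left(n + 2\right)! + 16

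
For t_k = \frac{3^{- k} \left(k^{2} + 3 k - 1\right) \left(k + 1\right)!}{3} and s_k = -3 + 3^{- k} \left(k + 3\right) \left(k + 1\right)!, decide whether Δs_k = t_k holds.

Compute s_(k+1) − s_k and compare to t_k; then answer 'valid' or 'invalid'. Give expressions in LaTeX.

s_(k+1) = 3**(-k - 1)*(k + 4)*factorial(k + 2) - 3
s_(k+1) − s_k = (k**2 + 3*k - 1)*factorial(k + 1)/(3*3**k)
(s_(k+1) − s_k) − t_k = 0

Valid — Δs_k = t_k.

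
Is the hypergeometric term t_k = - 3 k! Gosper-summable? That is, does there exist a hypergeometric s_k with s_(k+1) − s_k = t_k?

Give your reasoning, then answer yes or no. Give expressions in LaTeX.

Step 1: r(k) = k + 1.
Factor: A=k + 1; B=1; C=1.
Key eq: (k + 1)·f(k+1) = (1)·f(k) + (1).
Bound: deg f ≤ -1.
Bound -1 < 0, so the key equation has no polynomial solution.

No — key equation has no polynomial f.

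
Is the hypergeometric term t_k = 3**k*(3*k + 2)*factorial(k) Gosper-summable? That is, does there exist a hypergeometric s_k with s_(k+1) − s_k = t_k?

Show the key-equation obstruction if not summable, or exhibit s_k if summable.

Compute t_(k+1)/t_k: get 3*(k + 1)*(3*k + 5)/(3*k + 2).
So A=3*k + 3 and B=1, with C=k + 2/3.
Set up (3*k + 3)·f(k+1) − (1)·f(k) − (k + 2/3) = 0.
Bound: deg f ≤ 0.
Solve for f: f(k) = 1/3 (degree 0 ≤ 0).
So s_k = (B(k−1)f/C)·t_k = (1/(3*k + 2))·t_k = 3**k*factorial(k).
Verify: 3**k*(3*k + 2)*factorial(k) matches t_k.

Yes. s_k = 3**k*factorial(k).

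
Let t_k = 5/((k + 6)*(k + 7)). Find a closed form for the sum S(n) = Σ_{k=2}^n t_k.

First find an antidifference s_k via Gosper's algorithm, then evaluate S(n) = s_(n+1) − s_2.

S(n) = 5*(n - 1)/(8*(n + 7))

Ratio r(k) = (k + 6)/(k + 8).
Factor: A=k + 6; B=k + 8; C=1.
Solve (k + 6)·f(k+1) − (k + 7)·f(k) = 1.
d = 1 from the (1,1,0) case.
Solve for f: f(k) = k/6 (degree 1 ≤ 1).
Then R = B(k−1)f/C = k*(k + 7)/6, so s_k = R(k)·t_k = 5*k/(6*(k + 6)).
Check: Δs_k = 5/(k**2 + 13*k + 42). ✓
s_(n+1) = 5*(n + 1)/(6*(n + 7)) and s_(2) = 5/24, so S(n) = 5*(n - 1)/(8*(n + 7)).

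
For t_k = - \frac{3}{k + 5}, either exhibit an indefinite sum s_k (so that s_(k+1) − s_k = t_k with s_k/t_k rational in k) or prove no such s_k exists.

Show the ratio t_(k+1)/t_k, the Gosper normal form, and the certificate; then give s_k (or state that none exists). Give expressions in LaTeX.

none (Gosper's algorithm certifies no s_k)

The ratio is (k + 5)/(k + 6).
Gosper form: A/B · C(k+1)/C(k) with A=k + 5, B=k + 6, C=1.
Solve (k + 5)·f(k+1) − (k + 5)·f(k) = 1.
d = 0 from the (1,1,0) case.
Write f(k) = c0. Then LHS − RHS = -1, requiring -1 = 0: contradictory. No certificate.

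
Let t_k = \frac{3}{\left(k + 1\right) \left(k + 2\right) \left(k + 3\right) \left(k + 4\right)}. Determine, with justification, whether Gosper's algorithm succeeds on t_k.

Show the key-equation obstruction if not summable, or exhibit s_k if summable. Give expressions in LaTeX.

Yes. s_k = \frac{k \left(k^{2} + 6 k + 11\right)}{6 \left(k + 1\right) \left(k + 2\right) \left(k + 3\right)}.

The ratio is (k + 1)/(k + 5).
Take A(k)=k + 1, B(k)=k + 5, C(k)=1.
Key eq: (k + 1)·f(k+1) = (k + 4)·f(k) + (1).
From deg A=1, deg B=1, deg C=0: d=3.
Match coefficients ⇒ f(k) = k*(k**2 + 6*k + 11)/18.
Certificate R = B(k−1)f/C = k*(k + 4)*(k**2 + 6*k + 11)/18 gives s_k = k*(k**2 + 6*k + 11)/(6*(k + 1)*(k + 2)*(k + 3)).
Verify: 3/(k**4 + 10*k**3 + 35*k**2 + 50*k + 24) matches t_k.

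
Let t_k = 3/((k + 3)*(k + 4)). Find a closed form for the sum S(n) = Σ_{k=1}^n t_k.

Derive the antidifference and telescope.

Step 1: r(k) = (k + 3)/(k + 5).
Gosper form: A/B · C(k+1)/C(k) with A=k + 3, B=k + 5, C=1.
Solve (k + 3)·f(k+1) − (k + 4)·f(k) = 1.
Degrees (1,1,0) ⇒ d ≤ 1.
Solving with deg f ≤ 1: f(k) = k/3.
Certificate R = B(k−1)f/C = k*(k + 4)/3 gives s_k = k/(k + 3).
Verify: 3/(k**2 + 7*k + 12) matches t_k.
Telescope: S(n) = s_(n+1) − s_(1) = (n + 1)/(n + 4) − (1/4) = 3*n/(4*(n + 4)).

S(n) = 3*n/(4*(n + 4))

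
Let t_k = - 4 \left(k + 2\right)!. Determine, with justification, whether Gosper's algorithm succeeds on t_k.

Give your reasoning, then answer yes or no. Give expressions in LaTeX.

t_(k+1)/t_k = k + 3.
Normal form (A,B,C) = (k + 3, 1, 1).
Set up (k + 3)·f(k+1) − (1)·f(k) − (1) = 0.
Degrees (1,0,0) ⇒ d ≤ -1.
deg f ≤ -1 is impossible — no certificate.

No — negative degree bound, so no certificate f.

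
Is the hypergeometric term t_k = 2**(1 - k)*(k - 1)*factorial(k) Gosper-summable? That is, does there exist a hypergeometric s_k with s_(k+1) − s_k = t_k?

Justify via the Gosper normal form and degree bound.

Yes. s_k = 2**(2 - k)*factorial(k).

t_(k+1)/t_k = k*(k + 1)/(2*(k - 1)).
Gosper form: A/B · C(k+1)/C(k) with A=k/2 + 1/2, B=1, C=k - 1.
Solve (k/2 + 1/2)·f(k+1) − (1)·f(k) = k - 1.
From deg A=1, deg B=0, deg C=1: d=0.
Solving with deg f ≤ 0: f(k) = 2.
Certificate R = B(k−1)f/C = 2/(k - 1) gives s_k = 2**(2 - k)*factorial(k).
Δs = 2**(1 - k)*(k - 1)*factorial(k), as required.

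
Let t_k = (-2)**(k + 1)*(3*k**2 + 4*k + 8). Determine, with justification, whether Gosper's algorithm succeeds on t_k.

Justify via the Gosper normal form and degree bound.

Ratio r(k) = 2*(-3*k**2 - 10*k - 15)/(3*k**2 + 4*k + 8).
Take A(k)=-2, B(k)=1, C(k)=k**2 + 4*k/3 + 8/3.
Set up (-2)·f(k+1) − (1)·f(k) − (k**2 + 4*k/3 + 8/3) = 0.
d = 2 from the (0,0,2) case.
Solve for f: f(k) = -(k**2 + 2)/3 (degree 2 ≤ 2).
Then R = B(k−1)f/C = -(k**2 + 2)/(3*k**2 + 4*k + 8), so s_k = R(k)·t_k = 2*(-2)**k*(k**2 + 2).
s_(k+1) − s_k = (-2)**(k + 1)*(3*k**2 + 4*k + 8) = t_k.

Yes. s_k = 2*(-2)**k*(k**2 + 2).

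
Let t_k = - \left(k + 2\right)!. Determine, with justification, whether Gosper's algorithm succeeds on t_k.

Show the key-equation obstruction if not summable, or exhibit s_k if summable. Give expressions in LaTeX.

No — negative degree bound, so no certificate f.

t_(k+1)/t_k = k + 3.
Normal form (A,B,C) = (k + 3, 1, 1).
Need (k + 3)·f(k+1) − (1)·f(k) = 1.
Degrees (1,0,0) ⇒ d ≤ -1.
Negative degree bound (-1): no f exists, t_k not Gosper-summable.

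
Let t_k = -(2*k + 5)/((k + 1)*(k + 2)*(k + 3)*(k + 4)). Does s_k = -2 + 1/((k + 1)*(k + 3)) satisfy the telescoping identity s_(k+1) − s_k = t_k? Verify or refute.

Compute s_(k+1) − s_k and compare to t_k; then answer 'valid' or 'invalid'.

s_(k+1) = -2 + 1/((k + 2)*(k + 4))
s_(k+1) − s_k = (-2*k - 5)/(k**4 + 10*k**3 + 35*k**2 + 50*k + 24)
(s_(k+1) − s_k) − t_k = 0

valid (s_(k+1) − s_k reduces to t_k)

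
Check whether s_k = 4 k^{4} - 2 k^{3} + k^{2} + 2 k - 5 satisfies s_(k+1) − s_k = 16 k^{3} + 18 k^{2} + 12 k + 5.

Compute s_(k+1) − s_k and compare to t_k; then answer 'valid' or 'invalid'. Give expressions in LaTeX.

s_(k+1) = k*(4*k**3 + 14*k**2 + 19*k + 14)
s_(k+1) − s_k = 16*k**3 + 18*k**2 + 12*k + 5
(s_(k+1) − s_k) − t_k = 0

valid (s_(k+1) − s_k reduces to t_k)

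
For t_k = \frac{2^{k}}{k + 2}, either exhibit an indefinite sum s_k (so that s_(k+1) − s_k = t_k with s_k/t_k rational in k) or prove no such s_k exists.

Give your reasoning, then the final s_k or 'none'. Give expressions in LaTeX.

no hypergeometric antidifference exists

r(k) = 2*(k + 2)/(k + 3) after simplifying.
Factor: A=2*k + 4; B=k + 3; C=1.
f must satisfy (2*k + 4)·f(k+1) − (k + 2)·f(k) = 1.
Degrees (1,1,0) ⇒ d ≤ -1.
deg f ≤ -1 is impossible — no certificate.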